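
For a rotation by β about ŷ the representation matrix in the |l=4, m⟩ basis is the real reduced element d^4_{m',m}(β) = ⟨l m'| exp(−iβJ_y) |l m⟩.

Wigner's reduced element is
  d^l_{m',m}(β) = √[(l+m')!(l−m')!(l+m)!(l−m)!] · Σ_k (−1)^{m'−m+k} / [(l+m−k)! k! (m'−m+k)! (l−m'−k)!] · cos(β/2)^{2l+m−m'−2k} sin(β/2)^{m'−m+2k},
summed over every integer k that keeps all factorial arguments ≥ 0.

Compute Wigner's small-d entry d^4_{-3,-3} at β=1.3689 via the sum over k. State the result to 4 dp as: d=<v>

d=-0.4754

d^4_{-3,-3}(β=1.3689) via Wigner's sum:
c=cos(1.3689/2)=0.774767, s=sin(1.3689/2)=0.632247; N=√[1·5040·1·5040]=5040.000000
k∈{0,1} keeps every argument non-negative
  k=0: (−1)^0·5040.0000/(5040)·0.7748^8·0.6322^0 = +0.129828
  k=1: (−1)^1·5040.0000/(720)·0.7748^6·0.6322^2 = -0.605199
d^4_{-3,-3}(1.3689) = +0.129828 -0.605199 = -0.475371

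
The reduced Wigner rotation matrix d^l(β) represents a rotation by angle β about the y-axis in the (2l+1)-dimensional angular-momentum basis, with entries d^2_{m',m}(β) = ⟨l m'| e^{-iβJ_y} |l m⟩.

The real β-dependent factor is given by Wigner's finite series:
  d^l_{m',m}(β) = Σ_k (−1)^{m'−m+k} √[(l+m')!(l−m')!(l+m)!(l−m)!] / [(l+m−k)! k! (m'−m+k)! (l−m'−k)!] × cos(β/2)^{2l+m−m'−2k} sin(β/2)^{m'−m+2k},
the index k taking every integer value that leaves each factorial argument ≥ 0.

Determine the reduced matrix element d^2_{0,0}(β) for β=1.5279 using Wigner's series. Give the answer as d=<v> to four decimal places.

d=-0.4972

d^2_{0,0}(β=1.5279) via Wigner's sum:
With c≡cos(β/2)=0.722109 and s≡sin(β/2)=0.691779, N=[2·2·2·2]^{1/2}=4.000000
Admissible k: 0..2 (factorial args all ≥0)
  k=0: (−1)^0·4.0000/(4)·0.7221^4·0.6918^0 = +0.271901
  k=1: (−1)^1·4.0000/(1)·0.7221^2·0.6918^2 = -0.998161
  k=2: (−1)^2·4.0000/(4)·0.7221^0·0.6918^4 = +0.229018
d^2_{0,0}(1.5279) = +0.271901 -0.998161 +0.229018 = -0.497242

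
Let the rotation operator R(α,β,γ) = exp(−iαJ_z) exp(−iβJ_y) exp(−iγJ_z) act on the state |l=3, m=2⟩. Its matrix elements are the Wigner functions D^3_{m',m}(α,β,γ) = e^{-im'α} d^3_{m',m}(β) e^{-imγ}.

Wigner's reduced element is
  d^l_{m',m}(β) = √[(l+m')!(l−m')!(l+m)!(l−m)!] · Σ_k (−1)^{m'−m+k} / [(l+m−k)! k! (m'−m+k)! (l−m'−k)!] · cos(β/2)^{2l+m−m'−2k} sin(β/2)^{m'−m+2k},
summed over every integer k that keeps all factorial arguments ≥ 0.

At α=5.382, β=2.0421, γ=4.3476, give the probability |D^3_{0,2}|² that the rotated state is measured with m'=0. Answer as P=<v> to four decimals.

P=0.2436

First d^3_{0,2}(β=2.0421), then the phase factors e^{-i(0)α} and e^{-i(2)γ}:
With c≡cos(β/2)=0.522471 and s≡sin(β/2)=0.852657, N=[6·6·120·1]^{1/2}=65.726707
k: max(0,(2)−(0))=2 … min(3+(2),3−(0))=3
  k=2: (−1)^0·65.7267/(12)·0.5225^4·0.8527^2 = +0.296728
  k=3: (−1)^1·65.7267/(12)·0.5225^2·0.8527^4 = -0.790283
d^3_{0,2}(2.0421) = +0.296728 -0.790283 = -0.493555
|D^3_{0,2}|² = |d^3_{0,2}(β)|² = (-0.493555)² = 0.243597 (the z-rotation phases have unit modulus)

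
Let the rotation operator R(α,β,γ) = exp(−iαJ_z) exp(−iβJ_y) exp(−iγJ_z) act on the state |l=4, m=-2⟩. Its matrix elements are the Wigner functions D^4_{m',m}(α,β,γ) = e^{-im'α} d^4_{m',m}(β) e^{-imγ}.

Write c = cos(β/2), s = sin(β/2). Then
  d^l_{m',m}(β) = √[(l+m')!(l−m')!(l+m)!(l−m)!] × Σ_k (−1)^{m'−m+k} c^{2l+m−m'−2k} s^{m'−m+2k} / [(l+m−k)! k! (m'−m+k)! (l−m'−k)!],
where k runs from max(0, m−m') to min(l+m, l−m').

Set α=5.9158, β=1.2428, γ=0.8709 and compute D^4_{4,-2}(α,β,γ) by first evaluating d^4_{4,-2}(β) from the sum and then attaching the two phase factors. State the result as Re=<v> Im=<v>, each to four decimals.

Re=-0.1359 Im=-0.0095

First d^4_{4,-2}(β=1.2428), then the phase factors e^{-i(4)α} and e^{-i(-2)γ}:
c=cos(1.2428/2)=0.813064, s=sin(1.2428/2)=0.582174; N=√[40320·1·2·720]=7619.763776
k: max(0,(-2)−(4))=0 … min(4+(-2),4−(4))=0
  k=0: (−1)^6·7619.7638/(1440)·0.8131^2·0.5822^6 = +0.136190
d^4_{4,-2}(1.2428) = +0.136190
Attach z-rotation phases: D = e^{-i(4)(5.9158)}·(+0.136190)·e^{-i(-2)(0.8709)} = -0.135859-0.009491i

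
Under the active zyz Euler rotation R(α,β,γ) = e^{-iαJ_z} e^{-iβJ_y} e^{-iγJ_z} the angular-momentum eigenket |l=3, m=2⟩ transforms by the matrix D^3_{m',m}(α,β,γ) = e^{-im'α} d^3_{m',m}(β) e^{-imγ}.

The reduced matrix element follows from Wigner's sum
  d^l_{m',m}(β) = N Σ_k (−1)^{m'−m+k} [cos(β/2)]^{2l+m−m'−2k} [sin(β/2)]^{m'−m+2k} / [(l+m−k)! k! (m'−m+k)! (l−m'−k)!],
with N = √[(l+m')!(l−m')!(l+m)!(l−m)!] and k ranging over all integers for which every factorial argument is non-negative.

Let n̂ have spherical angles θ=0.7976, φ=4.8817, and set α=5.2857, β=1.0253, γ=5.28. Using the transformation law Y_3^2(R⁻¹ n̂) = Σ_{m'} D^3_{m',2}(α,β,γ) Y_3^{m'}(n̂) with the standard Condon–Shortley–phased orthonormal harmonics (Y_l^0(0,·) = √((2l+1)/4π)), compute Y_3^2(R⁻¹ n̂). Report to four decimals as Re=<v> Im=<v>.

Need the full column D^3_{m',2} for m'=−3..3 at α=5.2857, β=1.0253, γ=5.28.
cos(β/2)=0.871448, sin(β/2)=0.490488
d^3_{-3,2}: single k=5 term ⇒ +0.060598;  D = +0.033448-0.050531i
d^3_{-2,2}: k∈[4..5] ⇒ +0.219769 -0.013924 = +0.205845;  D = +0.205832+0.002347i
d^3_{-1,2}: k∈[3..4] ⇒ +0.493901 -0.078232 = +0.415669;  D = +0.221470+0.351755i
d^3_{0,2}: k∈[2..3] ⇒ +0.759947 -0.240745 = +0.519202;  D = -0.219067+0.470723i
d^3_{1,2}: k∈[1..2] ⇒ +0.779535 -0.493901 = +0.285634;  D = -0.282928+0.039218i
d^3_{2,2}: k∈[0..1] ⇒ +0.437974 -0.693734 = -0.255760;  D = +0.166916+0.193784i
d^3_{3,2}: single k=0 term ⇒ -0.603825;  D = -0.170603+0.579223i
Y_3^{m'}(θ=0.7976,φ=4.8817) and Σ D·Y over m':
  (+0.0334-0.0505i)·(-0.0744-0.1336i)  (+0.2058+0.0023i)·(-0.3448+0.1214i)  (+0.2215+0.3518i)·(+0.0561+0.3281i)  (-0.2191+0.4707i)·(-0.1462+0.0000i)  (-0.2829+0.0392i)·(-0.0561+0.3281i)  (+0.1669+0.1938i)·(-0.3448-0.1214i)  (-0.1706+0.5792i)·(+0.0744-0.1336i)
Y_3^2(R⁻¹ n̂) = -0.117763-0.069195i

Re=-0.1178 Im=-0.0692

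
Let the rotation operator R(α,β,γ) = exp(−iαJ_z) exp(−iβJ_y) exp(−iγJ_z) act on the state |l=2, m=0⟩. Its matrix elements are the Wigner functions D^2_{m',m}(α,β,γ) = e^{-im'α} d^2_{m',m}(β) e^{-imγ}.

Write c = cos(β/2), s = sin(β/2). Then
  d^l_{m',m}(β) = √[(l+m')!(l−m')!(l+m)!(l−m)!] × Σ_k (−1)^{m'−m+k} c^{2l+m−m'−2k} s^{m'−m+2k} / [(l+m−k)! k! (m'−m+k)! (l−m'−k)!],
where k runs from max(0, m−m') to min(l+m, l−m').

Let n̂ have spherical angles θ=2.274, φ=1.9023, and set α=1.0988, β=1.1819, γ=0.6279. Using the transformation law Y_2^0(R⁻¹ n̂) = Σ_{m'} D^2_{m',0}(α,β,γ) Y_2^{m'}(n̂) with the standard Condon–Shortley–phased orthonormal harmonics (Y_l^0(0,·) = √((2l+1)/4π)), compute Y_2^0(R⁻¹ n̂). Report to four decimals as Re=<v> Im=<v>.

Re=-0.2587 Im=0.0000

Need the full column D^2_{m',0} for m'=−2..2 at α=1.0988, β=1.1819, γ=0.6279.
cos(β/2)=0.830412, sin(β/2)=0.557150
d^2_{-2,0}: single k=2 term ⇒ +0.524333;  D = -0.307552+0.424661i
d^2_{-1,0}: k∈[1..2] ⇒ +0.781499 -0.351792 = +0.429707;  D = +0.195373+0.382724i
d^2_{0,0}: k∈[0..2] ⇒ +0.475526 -0.856232 +0.096358 = -0.284348;  D = -0.284348+0.000000i
d^2_{1,0}: k∈[0..1] ⇒ -0.781499 +0.351792 = -0.429707;  D = -0.195373+0.382724i
d^2_{2,0}: single k=0 term ⇒ +0.524333;  D = -0.307552-0.424661i
Y_2^{m'}(θ=2.274,φ=1.9023) and Σ D·Y over m':
  (-0.3076+0.4247i)·(-0.1771+0.1383i)  (+0.1954+0.3827i)·(+0.1240+0.3603i)  (-0.2843+0.0000i)·(+0.0803+0.0000i)  (-0.1954+0.3827i)·(-0.1240+0.3603i)  (-0.3076-0.4247i)·(-0.1771-0.1383i)
Y_2^0(R⁻¹ n̂) = -0.258700+0.000000i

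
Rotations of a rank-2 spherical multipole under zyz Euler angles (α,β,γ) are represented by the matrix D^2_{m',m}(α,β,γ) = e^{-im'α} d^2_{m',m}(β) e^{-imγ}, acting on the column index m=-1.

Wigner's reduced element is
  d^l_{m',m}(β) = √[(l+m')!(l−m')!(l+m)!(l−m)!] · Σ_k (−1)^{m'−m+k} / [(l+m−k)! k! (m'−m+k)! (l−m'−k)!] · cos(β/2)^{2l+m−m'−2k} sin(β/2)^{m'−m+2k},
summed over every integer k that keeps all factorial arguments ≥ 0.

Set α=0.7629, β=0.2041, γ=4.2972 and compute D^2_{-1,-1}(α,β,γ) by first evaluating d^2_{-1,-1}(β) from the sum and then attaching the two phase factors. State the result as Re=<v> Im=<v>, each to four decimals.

Split into d^2_{-1,-1}(β=0.2041) × two z-phases.
With c≡cos(β/2)=0.994797 and s≡sin(β/2)=0.101873, N=[1·6·1·6]^{1/2}=6.000000
k: max(0,(-1)−(-1))=0 … min(2+(-1),2−(-1))=1
  k=0: (−1)^0·6.0000/(6)·0.9948^4·0.1019^0 = +0.979352
  k=1: (−1)^1·6.0000/(2)·0.9948^2·0.1019^2 = -0.030811
d^2_{-1,-1}(0.2041) = +0.979352 -0.030811 = +0.948540
Attach z-rotation phases: D = e^{-i(-1)(0.7629)}·(+0.948540)·e^{-i(-1)(4.2972)} = +0.323212-0.891775i

Re=0.3232 Im=-0.8918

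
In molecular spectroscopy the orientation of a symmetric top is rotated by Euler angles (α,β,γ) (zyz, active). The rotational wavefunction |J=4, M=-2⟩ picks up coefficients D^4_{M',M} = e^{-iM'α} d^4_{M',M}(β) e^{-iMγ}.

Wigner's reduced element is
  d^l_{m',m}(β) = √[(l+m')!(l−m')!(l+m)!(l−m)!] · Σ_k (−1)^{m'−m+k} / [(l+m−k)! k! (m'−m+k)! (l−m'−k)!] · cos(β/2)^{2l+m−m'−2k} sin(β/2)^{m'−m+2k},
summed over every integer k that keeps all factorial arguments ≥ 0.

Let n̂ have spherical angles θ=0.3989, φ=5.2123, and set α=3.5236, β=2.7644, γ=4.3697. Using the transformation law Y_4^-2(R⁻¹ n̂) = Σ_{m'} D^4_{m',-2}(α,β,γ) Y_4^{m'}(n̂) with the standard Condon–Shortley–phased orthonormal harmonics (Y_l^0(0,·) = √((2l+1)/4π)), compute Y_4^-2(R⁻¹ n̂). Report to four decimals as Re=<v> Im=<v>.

Re=-0.1424 Im=-0.3133

Need the full column D^4_{m',-2} for m'=−4..4 at α=3.5236, β=2.7644, γ=4.3697.
cos(β/2)=0.187480, sin(β/2)=0.982268
d^4_{-4,-2}: single k=2 term ⇒ +0.000222;  D = -0.000148-0.000165i
d^4_{-3,-2}: k∈[1..2] ⇒ +0.000030 -0.002464 = -0.002434;  D = -0.002180-0.001082i
d^4_{-2,-2}: k∈[0..2] ⇒ +0.000002 -0.000503 +0.017252 = +0.016751;  D = -0.016699-0.001316i
d^4_{-1,-2}: k∈[0..2] ⇒ -0.000034 +0.004657 -0.085218 = -0.080596;  D = -0.076915+0.024077i
d^4_{0,-2}: k∈[0..2] ⇒ +0.000397 -0.029096 +0.299511 = +0.270813;  D = -0.209658+0.171415i
d^4_{1,-2}: k∈[0..2] ⇒ -0.003104 +0.127827 -0.701783 = -0.577060;  D = -0.278383+0.505471i
d^4_{2,-2}: k∈[0..2] ⇒ +0.017252 -0.378855 +0.866645 = +0.505041;  D = -0.061163+0.501324i
d^4_{3,-2}: k∈[0..1] ⇒ -0.067640 +0.618915 = +0.551275;  D = -0.142044-0.532661i
d^4_{4,-2}: single k=0 term ⇒ +0.167060;  D = +0.100117+0.133737i
Y_4^{m'}(θ=0.3989,φ=5.2123) and Σ D·Y over m':
  (-0.0001-0.0002i)·(-0.0042-0.0092i)  (-0.0022-0.0011i)·(-0.0674-0.0048i)  (-0.0167-0.0013i)·(-0.1348+0.2099i)  (-0.0769+0.0241i)·(+0.2389+0.4375i)  (-0.2097+0.1714i)·(+0.2922+0.0000i)  (-0.2784+0.5055i)·(-0.2389+0.4375i)  (-0.0612+0.5013i)·(-0.1348-0.2099i)  (-0.1420-0.5327i)·(+0.0674-0.0048i)  (+0.1001+0.1337i)·(-0.0042+0.0092i)
Y_4^-2(R⁻¹ n̂) = -0.142410-0.313250i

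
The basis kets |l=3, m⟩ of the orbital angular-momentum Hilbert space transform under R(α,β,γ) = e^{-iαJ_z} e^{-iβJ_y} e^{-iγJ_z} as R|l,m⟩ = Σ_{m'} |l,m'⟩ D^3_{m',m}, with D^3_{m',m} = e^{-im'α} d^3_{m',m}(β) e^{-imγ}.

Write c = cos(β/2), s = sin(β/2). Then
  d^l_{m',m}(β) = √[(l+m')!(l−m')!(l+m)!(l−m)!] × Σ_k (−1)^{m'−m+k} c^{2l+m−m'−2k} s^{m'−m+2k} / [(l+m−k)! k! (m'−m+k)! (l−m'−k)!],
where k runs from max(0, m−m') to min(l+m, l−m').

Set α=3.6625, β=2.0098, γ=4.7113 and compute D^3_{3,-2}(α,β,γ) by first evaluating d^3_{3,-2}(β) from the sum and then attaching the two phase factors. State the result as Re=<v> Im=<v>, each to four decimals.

Re=-0.0033 Im=0.5628

Split into d^3_{3,-2}(β=2.0098) × two z-phases.
c=cos(2.0098/2)=0.536173, s=sin(2.0098/2)=0.844108; N=√[720·1·1·120]=293.938769
k∈{0} keeps every argument non-negative
  k=0: (−1)^5·293.9388/(120)·0.5362^1·0.8441^5 = -0.562822
d^3_{3,-2}(2.0098) = -0.562822
Phases: e^{-i·(3)·3.6625}=-0.008074+0.999967i, e^{-i·(-2)·4.7113}=-0.999998+0.002178i ⇒ D=-0.003319+0.562812i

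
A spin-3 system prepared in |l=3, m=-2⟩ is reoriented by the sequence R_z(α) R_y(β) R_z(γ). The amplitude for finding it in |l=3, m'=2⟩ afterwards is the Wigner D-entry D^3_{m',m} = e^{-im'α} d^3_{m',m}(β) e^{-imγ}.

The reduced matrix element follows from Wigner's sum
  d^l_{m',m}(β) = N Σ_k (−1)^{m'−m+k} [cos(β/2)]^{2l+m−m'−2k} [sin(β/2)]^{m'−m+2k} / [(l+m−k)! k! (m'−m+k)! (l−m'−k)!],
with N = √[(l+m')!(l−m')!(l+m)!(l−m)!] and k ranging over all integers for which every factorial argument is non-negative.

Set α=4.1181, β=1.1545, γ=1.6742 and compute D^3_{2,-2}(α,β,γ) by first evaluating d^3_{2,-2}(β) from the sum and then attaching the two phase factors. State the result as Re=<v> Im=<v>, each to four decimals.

D^3_{2,-2}(4.1181,1.1545,1.6742) = e^{-i·2·4.1181}·d^3_{2,-2}(1.1545)·e^{-i·-2·1.6742}. Compute d first:
Half-angle: c=0.837967, s=0.545722. N=√(120·1·1·120)=120.000000
The bounds max(0,m−m')=0 and min(l+m,l−m')=1 give 2 terms
  k=0: (−1)^4·120.0000/(24)·0.8380^2·0.5457^4 = +0.311392
  k=1: (−1)^5·120.0000/(120)·0.8380^0·0.5457^6 = -0.026414
d^3_{2,-2}(1.1545) = +0.311392 -0.026414 = +0.284979
D = (-0.372980-0.927840i)·(+0.284979)·(-0.978691-0.205336i) = +0.049732+0.280606i

Re=0.0497 Im=0.2806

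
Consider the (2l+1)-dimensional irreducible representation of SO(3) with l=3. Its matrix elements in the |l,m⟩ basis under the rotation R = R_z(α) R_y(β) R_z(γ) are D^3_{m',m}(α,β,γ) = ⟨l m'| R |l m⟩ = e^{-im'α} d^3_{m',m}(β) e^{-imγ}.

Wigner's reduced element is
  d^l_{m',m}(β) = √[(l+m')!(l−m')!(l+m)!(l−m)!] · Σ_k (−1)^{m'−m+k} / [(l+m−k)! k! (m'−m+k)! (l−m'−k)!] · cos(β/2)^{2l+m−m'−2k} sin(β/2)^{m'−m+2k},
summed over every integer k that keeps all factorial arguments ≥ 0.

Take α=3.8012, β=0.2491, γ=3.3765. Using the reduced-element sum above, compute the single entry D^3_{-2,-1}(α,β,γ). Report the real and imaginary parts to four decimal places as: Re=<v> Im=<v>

Re=-0.0061 Im=-0.3660

D^3_{-2,-1}(3.8012,0.2491,3.3765) = e^{-i·-2·3.8012}·d^3_{-2,-1}(0.2491)·e^{-i·-1·3.3765}. Compute d first:
With c≡cos(β/2)=0.992254 and s≡sin(β/2)=0.124228, N=[1·120·2·24]^{1/2}=75.894664
k∈{1,2} keeps every argument non-negative
  k=1: (−1)^0·75.8947/(24)·0.9923^5·0.1242^1 = +0.377863
  k=2: (−1)^1·75.8947/(12)·0.9923^3·0.1242^3 = -0.011846
d^3_{-2,-1}(0.2491) = +0.377863 -0.011846 = +0.366017
D = (+0.248936+0.968520i)·(+0.366017)·(-0.972536-0.232753i) = -0.006103-0.365966i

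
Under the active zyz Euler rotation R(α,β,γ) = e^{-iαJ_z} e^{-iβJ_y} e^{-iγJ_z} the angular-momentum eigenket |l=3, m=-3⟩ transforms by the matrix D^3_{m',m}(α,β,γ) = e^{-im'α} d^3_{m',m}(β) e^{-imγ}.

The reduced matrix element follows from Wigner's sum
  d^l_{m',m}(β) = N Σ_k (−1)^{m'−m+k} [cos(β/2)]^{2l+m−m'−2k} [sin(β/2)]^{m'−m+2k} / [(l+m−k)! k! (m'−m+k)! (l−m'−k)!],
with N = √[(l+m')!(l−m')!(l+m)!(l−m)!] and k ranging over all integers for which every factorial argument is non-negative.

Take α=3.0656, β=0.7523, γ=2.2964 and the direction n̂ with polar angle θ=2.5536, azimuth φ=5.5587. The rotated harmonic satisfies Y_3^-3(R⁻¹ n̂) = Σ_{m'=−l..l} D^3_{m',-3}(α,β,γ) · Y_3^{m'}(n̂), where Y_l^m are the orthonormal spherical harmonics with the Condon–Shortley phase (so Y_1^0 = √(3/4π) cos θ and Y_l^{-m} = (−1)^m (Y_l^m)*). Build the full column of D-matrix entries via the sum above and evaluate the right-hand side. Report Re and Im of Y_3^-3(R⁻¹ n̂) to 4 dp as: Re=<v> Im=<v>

Re=-0.0178 Im=-0.0241

Need the full column D^3_{m',-3} for m'=−3..3 at α=3.0656, β=0.7523, γ=2.2964.
cos(β/2)=0.930086, sin(β/2)=0.367342
d^3_{-3,-3}: single k=0 term ⇒ +0.647348;  D = -0.601640-0.238934i
d^3_{-2,-3}: single k=0 term ⇒ -0.626270;  D = -0.562821-0.274676i
d^3_{-1,-3}: single k=0 term ⇒ +0.391093;  D = -0.337433-0.197718i
d^3_{0,-3}: single k=0 term ⇒ -0.178360;  D = -0.146598-0.101593i
d^3_{1,-3}: single k=0 term ⇒ +0.061006;  D = -0.047360-0.038456i
d^3_{2,-3}: single k=0 term ⇒ -0.015239;  D = -0.011067-0.010476i
d^3_{3,-3}: single k=0 term ⇒ +0.002457;  D = -0.001651-0.001820i
Y_3^{m'}(θ=2.5536,φ=5.5587) and Σ D·Y over m':
  (-0.6016-0.2389i)·(-0.0404+0.0587i)  (-0.5628-0.2747i)·(-0.0318-0.2597i)  (-0.3374-0.1977i)·(+0.3304+0.2925i)  (-0.1466-0.1016i)·(-0.1433+0.0000i)  (-0.0474-0.0385i)·(-0.3304+0.2925i)  (-0.0111-0.0105i)·(-0.0318+0.2597i)  (-0.0017-0.0018i)·(+0.0404+0.0587i)
Y_3^-3(R⁻¹ n̂) = -0.017797-0.024066i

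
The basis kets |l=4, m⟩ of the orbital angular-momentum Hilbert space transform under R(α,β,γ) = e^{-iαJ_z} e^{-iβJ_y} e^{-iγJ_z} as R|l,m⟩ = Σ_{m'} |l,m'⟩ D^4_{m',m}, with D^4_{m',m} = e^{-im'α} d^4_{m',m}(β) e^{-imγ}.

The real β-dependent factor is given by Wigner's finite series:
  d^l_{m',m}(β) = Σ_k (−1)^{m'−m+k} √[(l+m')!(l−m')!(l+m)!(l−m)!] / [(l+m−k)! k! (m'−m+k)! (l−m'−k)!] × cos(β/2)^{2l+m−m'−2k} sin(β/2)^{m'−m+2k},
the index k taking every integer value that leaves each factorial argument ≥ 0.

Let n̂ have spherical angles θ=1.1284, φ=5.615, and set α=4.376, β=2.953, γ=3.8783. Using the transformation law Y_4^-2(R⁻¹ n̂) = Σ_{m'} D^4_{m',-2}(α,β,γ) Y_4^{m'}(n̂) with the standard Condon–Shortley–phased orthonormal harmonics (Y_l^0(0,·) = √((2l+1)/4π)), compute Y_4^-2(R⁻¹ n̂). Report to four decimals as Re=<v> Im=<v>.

Need the full column D^4_{m',-2} for m'=−4..4 at α=4.376, β=2.953, γ=3.8783.
cos(β/2)=0.094157, sin(β/2)=0.995557
d^4_{-4,-2}: single k=2 term ⇒ +0.000004;  D = +0.000004+0.000000i
d^4_{-3,-2}: k∈[1..2] ⇒ +0.000000 -0.000082 = -0.000082;  D = +0.000037-0.000073i
d^4_{-2,-2}: k∈[0..2] ⇒ +0.000000 -0.000008 +0.001158 = +0.001150;  D = -0.000801-0.000825i
d^4_{-1,-2}: k∈[0..2] ⇒ -0.000000 +0.000155 -0.011545 = -0.011391;  D = -0.010336+0.004787i
d^4_{0,-2}: k∈[0..2] ⇒ +0.000007 -0.001953 +0.081888 = +0.079941;  D = +0.007773+0.079563i
d^4_{1,-2}: k∈[0..2] ⇒ -0.000103 +0.017318 -0.387214 = -0.370000;  D = +0.359482+0.087593i
d^4_{2,-2}: k∈[0..2] ⇒ +0.001158 -0.103581 +0.965007 = +0.862584;  D = +0.469390-0.723688i
d^4_{3,-2}: k∈[0..1] ⇒ -0.009164 +0.341491 = +0.332327;  D = +0.203496+0.262737i
d^4_{4,-2}: single k=0 term ⇒ +0.045675;  D = -0.043319+0.014481i
Y_4^{m'}(θ=1.1284,φ=5.615) and Σ D·Y over m':
  (+0.0000+0.0000i)·(-0.2633+0.1334i)  (+0.0000-0.0001i)·(-0.1662+0.3589i)  (-0.0008-0.0008i)·(+0.0180+0.0752i)  (-0.0103+0.0048i)·(-0.2467-0.1947i)  (+0.0078+0.0796i)·(-0.1399+0.0000i)  (+0.3595+0.0876i)·(+0.2467-0.1947i)  (+0.4694-0.7237i)·(+0.0180-0.0752i)  (+0.2035+0.2627i)·(+0.1662+0.3589i)  (-0.0433+0.0145i)·(-0.2633-0.1334i)
Y_4^-2(R⁻¹ n̂) = +0.015091+0.011646i

Re=0.0151 Im=0.0116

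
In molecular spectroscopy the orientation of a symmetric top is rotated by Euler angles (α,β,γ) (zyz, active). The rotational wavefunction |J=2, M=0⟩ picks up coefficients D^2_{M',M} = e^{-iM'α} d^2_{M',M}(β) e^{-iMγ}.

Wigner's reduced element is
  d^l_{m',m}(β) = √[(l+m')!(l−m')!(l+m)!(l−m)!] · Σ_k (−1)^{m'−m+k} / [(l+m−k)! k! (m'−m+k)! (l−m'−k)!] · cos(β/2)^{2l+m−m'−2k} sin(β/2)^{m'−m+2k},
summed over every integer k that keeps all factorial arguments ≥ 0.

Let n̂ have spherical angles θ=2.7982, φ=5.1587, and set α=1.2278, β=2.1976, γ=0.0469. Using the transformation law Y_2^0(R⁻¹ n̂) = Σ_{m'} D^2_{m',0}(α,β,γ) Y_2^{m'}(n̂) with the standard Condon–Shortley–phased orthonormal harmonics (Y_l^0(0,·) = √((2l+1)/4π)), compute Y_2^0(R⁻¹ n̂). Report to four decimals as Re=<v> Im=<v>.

Re=-0.1926 Im=0.0000

Need the full column D^2_{m',0} for m'=−2..2 at α=1.2278, β=2.1976, γ=0.0469.
cos(β/2)=0.454665, sin(β/2)=0.890662
d^2_{-2,0}: single k=2 term ⇒ +0.401685;  D = -0.310820+0.254444i
d^2_{-1,0}: k∈[1..2] ⇒ +0.205052 -0.786877 = -0.581825;  D = -0.195674-0.547934i
d^2_{0,0}: k∈[0..2] ⇒ +0.042733 -0.655949 +0.629292 = +0.016077;  D = +0.016077+0.000000i
d^2_{1,0}: k∈[0..1] ⇒ -0.205052 +0.786877 = +0.581825;  D = +0.195674-0.547934i
d^2_{2,0}: single k=0 term ⇒ +0.401685;  D = -0.310820-0.254444i
Y_2^{m'}(θ=2.7982,φ=5.1587) and Σ D·Y over m':
  (-0.3108+0.2544i)·(-0.0275+0.0341i)  (-0.1957-0.5479i)·(-0.1057-0.2209i)  (+0.0161+0.0000i)·(+0.5235+0.0000i)  (+0.1957-0.5479i)·(+0.1057-0.2209i)  (-0.3108-0.2544i)·(-0.0275-0.0341i)
Y_2^0(R⁻¹ n̂) = -0.192594-0.000000i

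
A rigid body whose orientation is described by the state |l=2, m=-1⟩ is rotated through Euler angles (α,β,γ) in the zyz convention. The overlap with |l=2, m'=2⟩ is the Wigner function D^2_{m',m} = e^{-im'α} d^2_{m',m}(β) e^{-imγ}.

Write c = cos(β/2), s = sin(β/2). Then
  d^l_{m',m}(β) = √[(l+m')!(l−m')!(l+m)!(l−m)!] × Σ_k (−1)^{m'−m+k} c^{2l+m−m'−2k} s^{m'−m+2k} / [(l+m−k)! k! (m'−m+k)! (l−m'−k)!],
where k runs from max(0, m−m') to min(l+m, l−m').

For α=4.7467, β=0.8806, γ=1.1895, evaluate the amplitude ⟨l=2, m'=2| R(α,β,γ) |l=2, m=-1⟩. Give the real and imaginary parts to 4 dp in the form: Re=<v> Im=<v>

First d^2_{2,-1}(β=0.8806), then the phase factors e^{-i(2)α} and e^{-i(-1)γ}:
Half-angle: c=0.904624, s=0.426211. N=√(24·1·1·6)=12.000000
The bounds max(0,m−m')=0 and min(l+m,l−m')=0 give 1 term
  k=0: (−1)^3·12.0000/(6)·0.9046^1·0.4262^3 = -0.140079
d^2_{2,-1}(0.8806) = -0.140079
Phases: e^{-i·(2)·4.7467}=-0.997646+0.068568i, e^{-i·(-1)·1.1895}=+0.372124+0.928183i ⇒ D=+0.060919+0.126138i

Re=0.0609 Im=0.1261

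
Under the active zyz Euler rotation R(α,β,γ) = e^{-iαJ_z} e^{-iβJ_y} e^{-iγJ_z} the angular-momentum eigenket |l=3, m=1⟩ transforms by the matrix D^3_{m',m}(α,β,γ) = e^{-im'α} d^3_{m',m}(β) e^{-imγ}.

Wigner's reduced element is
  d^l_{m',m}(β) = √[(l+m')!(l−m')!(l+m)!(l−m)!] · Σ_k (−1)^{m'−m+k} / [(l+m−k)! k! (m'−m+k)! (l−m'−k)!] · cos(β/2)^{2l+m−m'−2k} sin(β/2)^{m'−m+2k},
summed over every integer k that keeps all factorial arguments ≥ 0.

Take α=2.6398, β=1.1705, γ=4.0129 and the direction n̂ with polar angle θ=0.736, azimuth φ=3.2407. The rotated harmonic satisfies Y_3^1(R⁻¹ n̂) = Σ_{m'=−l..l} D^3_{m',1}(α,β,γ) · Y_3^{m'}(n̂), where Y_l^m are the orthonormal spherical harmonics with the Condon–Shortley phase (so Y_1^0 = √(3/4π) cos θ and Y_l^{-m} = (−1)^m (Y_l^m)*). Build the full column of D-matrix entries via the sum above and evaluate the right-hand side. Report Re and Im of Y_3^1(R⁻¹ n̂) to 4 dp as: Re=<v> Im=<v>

Re=-0.0071 Im=0.4258

Need the full column D^3_{m',1} for m'=−3..3 at α=2.6398, β=1.1705, γ=4.0129.
cos(β/2)=0.833574, sin(β/2)=0.552408
d^3_{-3,1}: single k=4 term ⇒ +0.250595;  D = -0.180791-0.173530i
d^3_{-2,1}: k∈[3..4] ⇒ +0.617507 -0.135595 = +0.481912;  D = +0.144299+0.459801i
d^3_{-1,1}: k∈[2..4] ⇒ +0.883990 -0.517628 +0.028416 = +0.394778;  D = +0.077539-0.387089i
d^3_{0,1}: k∈[1..3] ⇒ +0.770143 -1.014668 +0.148537 = -0.095988;  D = +0.061800-0.073447i
d^3_{1,1}: k∈[0..2] ⇒ +0.335479 -1.178654 +0.388221 = -0.454954;  D = -0.424246+0.164313i
d^3_{2,1}: k∈[0..1] ⇒ -0.703041 +0.617507 = -0.085534;  D = +0.084787+0.011281i
d^3_{3,1}: single k=0 term ⇒ +0.570613;  D = +0.459699+0.338048i
Y_3^{m'}(θ=0.736,φ=3.2407) and Σ D·Y over m':
  (-0.1808-0.1735i)·(-0.1207+0.0370i)  (+0.1443+0.4598i)·(+0.3347-0.0672i)  (+0.0775-0.3871i)·(-0.3771+0.0375i)  (+0.0618-0.0734i)·(-0.0701+0.0000i)  (-0.4242+0.1643i)·(+0.3771+0.0375i)  (+0.0848+0.0113i)·(+0.3347+0.0672i)  (+0.4597+0.3380i)·(+0.1207+0.0370i)
Y_3^1(R⁻¹ n̂) = -0.007149+0.425795i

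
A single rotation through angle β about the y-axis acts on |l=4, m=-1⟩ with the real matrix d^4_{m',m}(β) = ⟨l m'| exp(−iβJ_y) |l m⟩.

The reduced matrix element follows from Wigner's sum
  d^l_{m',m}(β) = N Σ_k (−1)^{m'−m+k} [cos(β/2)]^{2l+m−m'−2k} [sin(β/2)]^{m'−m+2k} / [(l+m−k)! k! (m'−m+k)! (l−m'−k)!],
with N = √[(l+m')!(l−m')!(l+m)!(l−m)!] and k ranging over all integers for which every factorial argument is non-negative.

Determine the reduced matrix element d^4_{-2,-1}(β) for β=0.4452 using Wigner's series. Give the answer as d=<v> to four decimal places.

d=0.5918

d^4_{-2,-1}(β=0.4452) via Wigner's sum:
With c≡cos(β/2)=0.975327 and s≡sin(β/2)=0.220766, N=[2·720·6·120]^{1/2}=1018.233765
k∈{1,2,3} keeps every argument non-negative
  k=1: (−1)^0·1018.2338/(240)·0.9753^7·0.2208^1 = +0.786357
  k=2: (−1)^1·1018.2338/(48)·0.9753^5·0.2208^3 = -0.201444
  k=3: (−1)^2·1018.2338/(72)·0.9753^3·0.2208^5 = +0.006881
d^4_{-2,-1}(0.4452) = +0.786357 -0.201444 +0.006881 = +0.591794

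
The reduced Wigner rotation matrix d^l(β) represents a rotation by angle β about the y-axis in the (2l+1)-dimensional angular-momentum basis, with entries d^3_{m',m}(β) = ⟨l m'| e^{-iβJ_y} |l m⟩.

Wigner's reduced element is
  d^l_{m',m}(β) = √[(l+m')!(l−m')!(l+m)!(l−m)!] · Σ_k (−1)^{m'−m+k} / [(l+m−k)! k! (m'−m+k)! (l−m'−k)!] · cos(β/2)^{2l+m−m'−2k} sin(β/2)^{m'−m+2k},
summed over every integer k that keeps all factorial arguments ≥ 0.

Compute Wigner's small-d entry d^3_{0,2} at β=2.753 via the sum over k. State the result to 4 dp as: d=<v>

d^3_{0,2}(β=2.753) via Wigner's sum:
c=cos(2.753/2)=0.193076, s=sin(2.753/2)=0.981184; N=√[6·6·120·1]=65.726707
k: max(0,(2)−(0))=2 … min(3+(2),3−(0))=3
  k=2: (−1)^0·65.7267/(12)·0.1931^4·0.9812^2 = +0.007328
  k=3: (−1)^1·65.7267/(12)·0.1931^2·0.9812^4 = -0.189243
d^3_{0,2}(2.753) = +0.007328 -0.189243 = -0.181915

d=-0.1819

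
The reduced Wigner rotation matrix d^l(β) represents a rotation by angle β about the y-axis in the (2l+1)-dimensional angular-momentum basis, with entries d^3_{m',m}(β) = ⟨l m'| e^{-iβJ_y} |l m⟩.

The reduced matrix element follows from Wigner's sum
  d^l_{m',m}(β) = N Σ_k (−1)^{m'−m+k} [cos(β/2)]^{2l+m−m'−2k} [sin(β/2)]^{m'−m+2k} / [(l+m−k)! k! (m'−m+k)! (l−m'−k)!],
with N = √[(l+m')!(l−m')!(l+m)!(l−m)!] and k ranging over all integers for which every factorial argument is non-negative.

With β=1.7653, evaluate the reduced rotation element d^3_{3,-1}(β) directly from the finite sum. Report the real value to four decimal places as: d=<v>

d=0.5561

d^3_{3,-1}(β=1.7653) via Wigner's sum:
Half-angle: c=0.635106, s=0.772425. N=√(720·1·2·24)=185.903201
Admissible k: 0..0 (factorial args all ≥0)
  k=0: (−1)^4·185.9032/(48)·0.6351^2·0.7724^4 = +0.556113
d^3_{3,-1}(1.7653) = +0.556113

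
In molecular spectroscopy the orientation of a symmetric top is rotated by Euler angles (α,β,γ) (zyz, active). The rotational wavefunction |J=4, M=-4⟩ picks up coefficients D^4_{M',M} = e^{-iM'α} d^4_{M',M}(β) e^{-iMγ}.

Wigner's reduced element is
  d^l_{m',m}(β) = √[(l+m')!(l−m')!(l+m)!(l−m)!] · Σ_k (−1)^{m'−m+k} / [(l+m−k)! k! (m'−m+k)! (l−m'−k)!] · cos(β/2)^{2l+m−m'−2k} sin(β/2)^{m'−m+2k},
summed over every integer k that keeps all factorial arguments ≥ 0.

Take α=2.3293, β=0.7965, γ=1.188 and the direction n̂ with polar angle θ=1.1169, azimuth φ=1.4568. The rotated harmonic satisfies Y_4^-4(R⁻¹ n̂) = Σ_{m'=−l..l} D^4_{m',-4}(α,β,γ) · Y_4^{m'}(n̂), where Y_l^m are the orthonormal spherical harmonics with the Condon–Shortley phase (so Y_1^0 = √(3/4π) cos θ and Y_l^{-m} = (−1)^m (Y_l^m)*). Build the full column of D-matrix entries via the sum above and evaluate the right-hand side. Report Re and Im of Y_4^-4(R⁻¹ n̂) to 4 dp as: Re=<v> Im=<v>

Re=-0.0478 Im=-0.0911

Need the full column D^4_{m',-4} for m'=−4..4 at α=2.3293, β=0.7965, γ=1.188.
cos(β/2)=0.921741, sin(β/2)=0.387806
d^4_{-4,-4}: single k=0 term ⇒ +0.521041;  D = +0.035386+0.519838i
d^4_{-3,-4}: single k=0 term ⇒ -0.620043;  D = -0.420064+0.456070i
d^4_{-2,-4}: single k=0 term ⇒ +0.488047;  D = -0.487998+0.006919i
d^4_{-1,-4}: single k=0 term ⇒ -0.290390;  D = -0.202709-0.207931i
d^4_{0,-4}: single k=0 term ⇒ +0.136597;  D = +0.005409-0.136490i
d^4_{1,-4}: single k=0 term ⇒ -0.051404;  D = +0.038683-0.033852i
d^4_{2,-4}: single k=0 term ⇒ +0.015293;  D = +0.015226+0.001426i
d^4_{3,-4}: single k=0 term ⇒ -0.003439;  D = +0.002122+0.002706i
d^4_{4,-4}: single k=0 term ⇒ +0.000512;  D = -0.000075+0.000506i
Y_4^{m'}(θ=1.1169,φ=1.4568) and Σ D·Y over m':
  (+0.0354+0.5198i)·(+0.2592+0.1271i)  (-0.4201+0.4561i)·(-0.1336+0.3753i)  (-0.4880+0.0069i)·(-0.0910-0.0211i)  (-0.2027-0.2079i)·(-0.0351+0.3064i)  (+0.0054-0.1365i)·(-0.1559+0.0000i)  (+0.0387-0.0339i)·(+0.0351+0.3064i)  (+0.0152+0.0014i)·(-0.0910+0.0211i)  (+0.0021+0.0027i)·(+0.1336+0.3753i)  (-0.0001+0.0005i)·(+0.2592-0.1271i)
Y_4^-4(R⁻¹ n̂) = -0.047812-0.091051i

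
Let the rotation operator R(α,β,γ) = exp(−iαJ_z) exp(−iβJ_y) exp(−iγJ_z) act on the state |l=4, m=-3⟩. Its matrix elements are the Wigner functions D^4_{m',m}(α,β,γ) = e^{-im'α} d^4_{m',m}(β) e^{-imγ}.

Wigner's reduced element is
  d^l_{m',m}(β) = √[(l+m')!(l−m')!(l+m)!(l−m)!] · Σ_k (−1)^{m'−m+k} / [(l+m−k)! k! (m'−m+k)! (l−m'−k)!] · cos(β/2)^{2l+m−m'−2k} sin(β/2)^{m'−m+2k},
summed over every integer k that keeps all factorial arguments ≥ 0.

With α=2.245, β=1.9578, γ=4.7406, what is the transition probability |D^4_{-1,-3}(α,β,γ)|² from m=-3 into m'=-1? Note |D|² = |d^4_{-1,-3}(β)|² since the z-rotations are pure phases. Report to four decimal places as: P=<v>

P=0.1964

First d^4_{-1,-3}(β=1.9578), then the phase factors e^{-i(-1)α} and e^{-i(-3)γ}:
Half-angle: c=0.557936, s=0.829884. N=√(6·120·1·5040)=1904.940944
k: max(0,(-3)−(-1))=0 … min(4+(-3),4−(-1))=1
  k=0: (−1)^2·1904.9409/(240)·0.5579^6·0.8299^2 = +0.164896
  k=1: (−1)^3·1904.9409/(144)·0.5579^4·0.8299^4 = -0.608031
d^4_{-1,-3}(1.9578) = +0.164896 -0.608031 = -0.443135
|D^4_{-1,-3}|² = |d^4_{-1,-3}(β)|² = (-0.443135)² = 0.196368 (the z-rotation phases have unit modulus)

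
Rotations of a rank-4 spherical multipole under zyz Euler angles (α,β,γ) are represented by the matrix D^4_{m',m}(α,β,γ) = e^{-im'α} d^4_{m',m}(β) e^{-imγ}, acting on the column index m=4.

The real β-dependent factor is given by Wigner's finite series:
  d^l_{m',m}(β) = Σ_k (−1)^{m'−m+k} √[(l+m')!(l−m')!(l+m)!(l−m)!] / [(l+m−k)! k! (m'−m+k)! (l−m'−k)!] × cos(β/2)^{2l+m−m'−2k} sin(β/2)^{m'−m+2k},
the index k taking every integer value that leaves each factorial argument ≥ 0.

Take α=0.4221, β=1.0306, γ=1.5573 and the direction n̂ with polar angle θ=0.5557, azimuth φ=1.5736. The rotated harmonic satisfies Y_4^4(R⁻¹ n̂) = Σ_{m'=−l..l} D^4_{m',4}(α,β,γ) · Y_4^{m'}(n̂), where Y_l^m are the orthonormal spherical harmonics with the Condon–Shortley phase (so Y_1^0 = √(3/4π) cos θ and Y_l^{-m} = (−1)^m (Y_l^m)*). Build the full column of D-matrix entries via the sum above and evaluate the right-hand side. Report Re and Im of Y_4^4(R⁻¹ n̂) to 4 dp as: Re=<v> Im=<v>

Need the full column D^4_{m',4} for m'=−4..4 at α=0.4221, β=1.0306, γ=1.5573.
cos(β/2)=0.870145, sin(β/2)=0.492796
d^4_{-4,4}: single k=8 term ⇒ +0.003478;  D = -0.000594+0.003427i
d^4_{-3,4}: single k=7 term ⇒ +0.017370;  D = +0.004306+0.016828i
d^4_{-2,4}: single k=6 term ⇒ +0.057381;  D = +0.035750+0.044883i
d^4_{-1,4}: single k=5 term ⇒ +0.143286;  D = +0.127352+0.065669i
d^4_{0,4}: single k=4 term ⇒ +0.282868;  D = +0.282456+0.015263i
d^4_{1,4}: single k=3 term ⇒ +0.446738;  D = +0.416810-0.160762i
d^4_{2,4}: single k=2 term ⇒ +0.557780;  D = +0.392506-0.396305i
d^4_{3,4}: single k=1 term ⇒ +0.526445;  D = +0.184705-0.492979i
d^4_{4,4}: single k=0 term ⇒ +0.328649;  D = -0.020894-0.327984i
Y_4^{m'}(θ=0.5557,φ=1.5736) and Σ D·Y over m':
  (-0.0006+0.0034i)·(+0.0343-0.0004i)  (+0.0043+0.0168i)·(+0.0013+0.1561i)  (+0.0357+0.0449i)·(-0.3772+0.0021i)  (+0.1274+0.0657i)·(-0.0012-0.4350i)  (+0.2825+0.0153i)·(-0.0446+0.0000i)  (+0.4168-0.1608i)·(+0.0012-0.4350i)  (+0.3925-0.3963i)·(-0.3772-0.0021i)  (+0.1847-0.4930i)·(-0.0013+0.1561i)  (-0.0209-0.3280i)·(+0.0343+0.0004i)
Y_4^4(R⁻¹ n̂) = -0.142594-0.086840i

Re=-0.1426 Im=-0.0868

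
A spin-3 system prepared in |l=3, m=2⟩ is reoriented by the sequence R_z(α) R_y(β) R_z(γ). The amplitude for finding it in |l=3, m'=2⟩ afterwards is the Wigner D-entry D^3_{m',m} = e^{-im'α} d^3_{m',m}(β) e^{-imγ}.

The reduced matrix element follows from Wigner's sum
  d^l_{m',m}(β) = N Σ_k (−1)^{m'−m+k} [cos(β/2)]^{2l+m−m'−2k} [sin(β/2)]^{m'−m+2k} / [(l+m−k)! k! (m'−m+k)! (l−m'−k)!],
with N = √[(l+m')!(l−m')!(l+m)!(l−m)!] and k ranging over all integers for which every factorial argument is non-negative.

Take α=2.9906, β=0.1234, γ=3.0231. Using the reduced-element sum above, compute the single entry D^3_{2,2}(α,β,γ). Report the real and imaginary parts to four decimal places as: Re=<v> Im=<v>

Re=0.8323 Im=0.4977

D^3_{2,2}(2.9906,0.1234,3.0231) = e^{-i·2·2.9906}·d^3_{2,2}(0.1234)·e^{-i·2·3.0231}. Compute d first:
With c≡cos(β/2)=0.998097 and s≡sin(β/2)=0.061661, N=[120·1·120·1]^{1/2}=120.000000
k: max(0,(2)−(2))=0 … min(3+(2),3−(2))=1
  k=0: (−1)^0·120.0000/(120)·0.9981^6·0.0617^0 = +0.988637
  k=1: (−1)^1·120.0000/(24)·0.9981^4·0.0617^2 = -0.018866
d^3_{2,2}(0.1234) = +0.988637 -0.018866 = +0.969771
Attach z-rotation phases: D = e^{-i(2)(2.9906)}·(+0.969771)·e^{-i(2)(3.0231)} = +0.832294+0.497738i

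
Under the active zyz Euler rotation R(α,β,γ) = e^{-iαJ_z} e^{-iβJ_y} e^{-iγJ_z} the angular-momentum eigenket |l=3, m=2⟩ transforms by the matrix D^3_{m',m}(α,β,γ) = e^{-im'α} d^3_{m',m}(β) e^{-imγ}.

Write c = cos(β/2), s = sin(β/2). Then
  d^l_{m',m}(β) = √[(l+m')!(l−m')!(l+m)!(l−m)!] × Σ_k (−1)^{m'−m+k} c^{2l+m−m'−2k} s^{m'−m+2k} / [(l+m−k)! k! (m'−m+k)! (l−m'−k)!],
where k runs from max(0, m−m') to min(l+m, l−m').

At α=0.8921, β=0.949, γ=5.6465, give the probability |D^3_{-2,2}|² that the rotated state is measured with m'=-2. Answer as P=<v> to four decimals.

P=0.0267

Split into d^3_{-2,2}(β=0.949) × two z-phases.
c=cos(0.949/2)=0.889521, s=sin(0.949/2)=0.456894; N=√[1·120·120·1]=120.000000
k: max(0,(2)−(-2))=4 … min(3+(2),3−(-2))=5
  k=4: (−1)^0·120.0000/(24)·0.8895^2·0.4569^4 = +0.172402
  k=5: (−1)^1·120.0000/(120)·0.8895^0·0.4569^6 = -0.009097
d^3_{-2,2}(0.949) = +0.172402 -0.009097 = +0.163306
|D^3_{-2,2}|² = |d^3_{-2,2}(β)|² = (+0.163306)² = 0.026669 (the z-rotation phases have unit modulus)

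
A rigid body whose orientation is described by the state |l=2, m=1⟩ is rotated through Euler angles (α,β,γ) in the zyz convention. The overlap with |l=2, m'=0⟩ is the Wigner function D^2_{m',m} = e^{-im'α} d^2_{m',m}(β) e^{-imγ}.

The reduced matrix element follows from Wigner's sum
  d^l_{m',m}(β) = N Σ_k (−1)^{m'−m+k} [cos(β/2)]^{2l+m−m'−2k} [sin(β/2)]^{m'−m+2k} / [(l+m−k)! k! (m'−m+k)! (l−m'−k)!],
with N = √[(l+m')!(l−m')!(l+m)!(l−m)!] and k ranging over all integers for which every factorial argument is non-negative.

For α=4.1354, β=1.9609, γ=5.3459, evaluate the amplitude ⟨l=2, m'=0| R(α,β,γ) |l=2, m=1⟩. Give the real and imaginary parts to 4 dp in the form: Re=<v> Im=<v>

Split into d^2_{0,1}(β=1.9609) × two z-phases.
With c≡cos(β/2)=0.556649 and s≡sin(β/2)=0.830748, N=[2·2·6·1]^{1/2}=4.898979
k: max(0,(1)−(0))=1 … min(2+(1),2−(0))=2
  k=1: (−1)^0·4.8990/(2)·0.5566^3·0.8307^1 = +0.350985
  k=2: (−1)^1·4.8990/(2)·0.5566^1·0.8307^3 = -0.781744
d^2_{0,1}(1.9609) = +0.350985 -0.781744 = -0.430759
Phases: e^{-i·(0)·4.1354}=+1.000000+0.000000i, e^{-i·(1)·5.3459}=+0.591978+0.805954i ⇒ D=-0.255000-0.347172i

Re=-0.2550 Im=-0.3472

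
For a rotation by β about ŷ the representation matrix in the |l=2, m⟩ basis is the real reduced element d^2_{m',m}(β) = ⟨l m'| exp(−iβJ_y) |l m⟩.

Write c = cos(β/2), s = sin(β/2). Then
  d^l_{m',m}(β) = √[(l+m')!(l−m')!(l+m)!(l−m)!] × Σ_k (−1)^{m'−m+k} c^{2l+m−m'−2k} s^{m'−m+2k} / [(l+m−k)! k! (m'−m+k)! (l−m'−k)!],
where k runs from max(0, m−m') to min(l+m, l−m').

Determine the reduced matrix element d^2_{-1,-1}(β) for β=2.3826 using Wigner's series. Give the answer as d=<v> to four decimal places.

d^2_{-1,-1}(β=2.3826) via Wigner's sum:
With c≡cos(β/2)=0.370453 and s≡sin(β/2)=0.928851, N=[1·6·1·6]^{1/2}=6.000000
k∈{0,1} keeps every argument non-negative
  k=0: (−1)^0·6.0000/(6)·0.3705^4·0.9289^0 = +0.018833
  k=1: (−1)^1·6.0000/(2)·0.3705^2·0.9289^2 = -0.355205
d^2_{-1,-1}(2.3826) = +0.018833 -0.355205 = -0.336372

d=-0.3364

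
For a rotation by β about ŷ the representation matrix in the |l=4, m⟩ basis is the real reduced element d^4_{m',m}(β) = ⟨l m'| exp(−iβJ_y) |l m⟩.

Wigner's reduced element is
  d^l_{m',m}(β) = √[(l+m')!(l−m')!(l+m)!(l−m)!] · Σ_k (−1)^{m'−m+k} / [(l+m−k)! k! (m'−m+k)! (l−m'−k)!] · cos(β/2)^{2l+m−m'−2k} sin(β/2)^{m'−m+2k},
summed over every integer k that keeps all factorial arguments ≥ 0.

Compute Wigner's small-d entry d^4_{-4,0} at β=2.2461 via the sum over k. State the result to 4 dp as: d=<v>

d=0.1941

d^4_{-4,0}(β=2.2461) via Wigner's sum:
With c≡cos(β/2)=0.432935 and s≡sin(β/2)=0.901425, N=[1·40320·24·24]^{1/2}=4819.161753
k∈{4} keeps every argument non-negative
  k=4: (−1)^0·4819.1618/(576)·0.4329^4·0.9014^4 = +0.194070
d^4_{-4,0}(2.2461) = +0.194070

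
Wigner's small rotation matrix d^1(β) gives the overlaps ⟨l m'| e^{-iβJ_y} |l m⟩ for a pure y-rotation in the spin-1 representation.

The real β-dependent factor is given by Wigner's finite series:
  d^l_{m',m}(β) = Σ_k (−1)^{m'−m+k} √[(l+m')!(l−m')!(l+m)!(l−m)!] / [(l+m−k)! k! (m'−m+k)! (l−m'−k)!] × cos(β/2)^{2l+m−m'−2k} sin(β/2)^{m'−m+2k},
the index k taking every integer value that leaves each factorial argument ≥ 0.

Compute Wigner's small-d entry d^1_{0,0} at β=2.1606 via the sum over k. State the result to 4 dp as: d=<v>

d^1_{0,0}(β=2.1606) via Wigner's sum:
With c≡cos(β/2)=0.471064 and s≡sin(β/2)=0.882099, N=[1·1·1·1]^{1/2}=1.000000
Admissible k: 0..1 (factorial args all ≥0)
  k=0: (−1)^0·1.0000/(1)·0.4711^2·0.8821^0 = +0.221901
  k=1: (−1)^1·1.0000/(1)·0.4711^0·0.8821^2 = -0.778099
d^1_{0,0}(2.1606) = +0.221901 -0.778099 = -0.556198

d=-0.5562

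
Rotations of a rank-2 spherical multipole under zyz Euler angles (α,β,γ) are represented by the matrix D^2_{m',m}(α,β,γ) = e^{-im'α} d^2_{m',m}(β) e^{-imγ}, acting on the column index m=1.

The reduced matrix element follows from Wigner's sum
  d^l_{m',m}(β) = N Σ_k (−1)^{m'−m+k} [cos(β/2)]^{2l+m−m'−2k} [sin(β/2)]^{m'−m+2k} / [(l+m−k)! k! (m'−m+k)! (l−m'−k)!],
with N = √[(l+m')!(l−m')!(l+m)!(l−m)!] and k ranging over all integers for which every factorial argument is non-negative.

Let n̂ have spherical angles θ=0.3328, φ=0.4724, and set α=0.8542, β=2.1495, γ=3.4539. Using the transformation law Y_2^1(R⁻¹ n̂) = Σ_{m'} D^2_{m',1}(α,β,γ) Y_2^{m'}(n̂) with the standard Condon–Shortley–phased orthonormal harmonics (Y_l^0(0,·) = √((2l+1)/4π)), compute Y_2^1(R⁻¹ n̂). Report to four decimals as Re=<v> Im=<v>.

Re=0.1927 Im=-0.0362

Need the full column D^2_{m',1} for m'=−2..2 at α=0.8542, β=2.1495, γ=3.4539.
cos(β/2)=0.475952, sin(β/2)=0.879471
d^2_{-2,1}: single k=3 term ⇒ +0.647527;  D = -0.112551-0.637671i
d^2_{-1,1}: k∈[2..3] ⇒ +0.525643 -0.598255 = -0.072612;  D = +0.062209+0.037450i
d^2_{0,1}: k∈[1..2] ⇒ +0.232267 -0.793056 = -0.560789;  D = +0.533662-0.172305i
d^2_{1,1}: k∈[0..1] ⇒ +0.051316 -0.525643 = -0.474327;  D = +0.186584-0.436088i
d^2_{2,1}: single k=0 term ⇒ -0.189645;  D = -0.082474-0.170773i
Y_2^{m'}(θ=0.3328,φ=0.4724) and Σ D·Y over m':
  (-0.1126-0.6377i)·(+0.0242-0.0334i)  (+0.0622+0.0375i)·(+0.2124-0.1085i)  (+0.5337-0.1723i)·(+0.5298+0.0000i)  (+0.1866-0.4361i)·(-0.2124-0.1085i)  (-0.0825-0.1708i)·(+0.0242+0.0334i)
Y_2^1(R⁻¹ n̂) = +0.192739-0.036229i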